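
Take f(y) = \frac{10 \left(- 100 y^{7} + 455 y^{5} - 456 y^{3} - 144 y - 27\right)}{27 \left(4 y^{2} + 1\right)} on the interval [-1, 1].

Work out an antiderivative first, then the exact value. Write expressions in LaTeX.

Antiderivative: F(y) = - \frac{\left(\frac{5 y^{2}}{3} - 4\right)^{3}}{3} - 5 \operatorname{atan}{\left(2 y \right)}; value = - 10 \operatorname{atan}{\left(2 \right)}

For F(y) to be correct the identity F'(y) - f(y) = 0 must hold.
F(y) = - \frac{\left(\frac{5 y^{2}}{3} - 4\right)^{3}}{3} - 5 \operatorname{atan}{\left(2 y \right)} is an antiderivative of f.
Check: d/dy[- \frac{\left(\frac{5 y^{2}}{3} - 4\right)^{3}}{3} - 5 \operatorname{atan}{\left(2 y \right)}] = \frac{- 1000 y^{7} + 4550 y^{5} - 4560 y^{3} - 1440 y - 270}{108 y^{2} + 27}, which equals f(y).
F(1) = \frac{343}{81} - 5 \operatorname{atan}{\left(2 \right)}; F(-1) = \frac{343}{81} + 5 \operatorname{atan}{\left(2 \right)}.
Integral = F(1) - F(-1) = - 10 \operatorname{atan}{\left(2 \right)}.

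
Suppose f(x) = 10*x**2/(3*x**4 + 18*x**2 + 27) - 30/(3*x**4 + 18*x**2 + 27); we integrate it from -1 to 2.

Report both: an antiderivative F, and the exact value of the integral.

f has the shape u'v + uv' for u = -5*x/3 and v = 1/(x**2/2 + 3/2) — it is the derivative of the product u*v.
F(x) = -10*x/(3*x**2 + 9) is an antiderivative of f.
Check: d/dx[-10*x/(3*x**2 + 9)] = (10*x**2 - 30)/(3*x**4 + 18*x**2 + 27), which equals f(x).
F(2) = -20/21; F(-1) = 5/6.
Integral = F(2) - F(-1) = -25/14.

Antiderivative: F(x) = -10*x/(3*x**2 + 9); value = -25/14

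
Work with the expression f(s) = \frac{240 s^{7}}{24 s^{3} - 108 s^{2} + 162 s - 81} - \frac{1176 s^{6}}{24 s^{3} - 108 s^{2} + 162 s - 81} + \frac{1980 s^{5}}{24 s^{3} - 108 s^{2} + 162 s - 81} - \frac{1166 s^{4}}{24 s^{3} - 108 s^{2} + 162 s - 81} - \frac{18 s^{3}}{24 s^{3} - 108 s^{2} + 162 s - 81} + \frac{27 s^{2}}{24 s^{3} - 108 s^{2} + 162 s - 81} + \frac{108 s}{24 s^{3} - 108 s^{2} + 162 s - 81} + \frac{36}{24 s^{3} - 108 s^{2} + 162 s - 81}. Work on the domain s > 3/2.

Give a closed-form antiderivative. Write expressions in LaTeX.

An antiderivative is F(s) = \frac{96 s^{7} - 336 s^{6} + 312 s^{5} + 4 s^{4} - 12 s^{3} - 60 s^{2} - 36 s - 9}{48 s^{2} - 144 s + 108}.

Integrate term by term and add the pieces.
Check: d/ds[\frac{96 s^{7} - 336 s^{6} + 312 s^{5} + 4 s^{4} - 12 s^{3} - 60 s^{2} - 36 s - 9}{48 s^{2} - 144 s + 108}] = \frac{240 s^{7} - 1176 s^{6} + 1980 s^{5} - 1166 s^{4} - 18 s^{3} + 27 s^{2} + 108 s + 36}{24 s^{3} - 108 s^{2} + 162 s - 81}, which equals f(s).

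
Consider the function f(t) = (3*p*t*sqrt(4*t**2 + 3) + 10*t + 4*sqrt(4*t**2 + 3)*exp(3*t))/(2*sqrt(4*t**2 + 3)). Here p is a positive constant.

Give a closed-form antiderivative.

An antiderivative is F(t) = 3*p*t**2/4 + 5*sqrt(4*t**2 + 3)/4 + 2*exp(3*t)/3.

Differentiate the proposed F(t) back; it has to land on f(t) exactly.
Check: d/dt[3*p*t**2/4 + 5*sqrt(4*t**2 + 3)/4 + 2*exp(3*t)/3] = (3*p*t*sqrt(4*t**2 + 3) + 10*t + 4*sqrt(4*t**2 + 3)*exp(3*t))/(2*sqrt(4*t**2 + 3)) = f(t).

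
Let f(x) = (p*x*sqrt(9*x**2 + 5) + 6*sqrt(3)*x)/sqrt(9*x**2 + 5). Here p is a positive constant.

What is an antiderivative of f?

Check any antiderivative F(x) by computing F'(x) and comparing it with f(x).
Check: d/dx[sqrt(3)*(sqrt(3)*p*x**2 + 4*sqrt(9*x**2 + 5))/6] = (p*x*sqrt(9*x**2 + 5) + 6*sqrt(3)*x)/sqrt(9*x**2 + 5) = f(x).

An antiderivative is F(x) = sqrt(3)*(sqrt(3)*p*x**2 + 4*sqrt(9*x**2 + 5))/6.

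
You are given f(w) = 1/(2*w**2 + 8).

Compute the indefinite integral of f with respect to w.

F(w) = atan(w/2)/4 + C

Differentiate the proposed F(w) back; it has to land on f(w) exactly.
Check: d/dw[atan(w/2)/4] = 1/(2*w**2 + 8) = f(w).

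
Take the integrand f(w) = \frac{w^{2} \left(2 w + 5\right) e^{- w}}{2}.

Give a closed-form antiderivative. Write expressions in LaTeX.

f has the shape u'v + uv' for u = - w^{3} - \frac{11 w^{2}}{2} - 11 w - 11 and v = e^{- w} — it is the derivative of the product u*v.
Check: d/dw[\frac{\left(- 2 w^{3} - 11 w^{2} - 22 w - 22\right) e^{- w}}{2}] = \frac{\left(2 w^{3} + 5 w^{2}\right) e^{- w}}{2}, which equals f(w).

An antiderivative is F(w) = \frac{\left(- 2 w^{3} - 11 w^{2} - 22 w - 22\right) e^{- w}}{2}.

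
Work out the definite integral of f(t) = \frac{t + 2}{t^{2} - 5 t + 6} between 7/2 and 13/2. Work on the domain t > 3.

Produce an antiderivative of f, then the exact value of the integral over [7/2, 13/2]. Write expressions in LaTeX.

Antiderivative: F(t) = 5 \log{\left(t - 3 \right)} - 4 \log{\left(t - 2 \right)}; value = - 4 \log{\left(\frac{9}{2} \right)} + 4 \log{\left(\frac{3}{2} \right)} + 5 \log{\left(2 \right)} + 5 \log{\left(\frac{7}{2} \right)}

Factor the denominator (\left(t - 3\right) \left(t - 2\right)) and decompose: f = - \frac{4}{t - 2} + \frac{5}{t - 3}; each piece integrates to a log, atan, or power term.
F(t) = 5 \log{\left(t - 3 \right)} - 4 \log{\left(t - 2 \right)} is an antiderivative of f.
Check: d/dt[5 \log{\left(t - 3 \right)} - 4 \log{\left(t - 2 \right)}] = \frac{t + 2}{t^{2} - 5 t + 6} = f(t).
F(13/2) = - 4 \log{\left(\frac{9}{2} \right)} + 5 \log{\left(\frac{7}{2} \right)}; F(7/2) = - 5 \log{\left(2 \right)} - 4 \log{\left(\frac{3}{2} \right)}.
Integral = F(13/2) - F(7/2) = - 4 \log{\left(\frac{9}{2} \right)} + 4 \log{\left(\frac{3}{2} \right)} + 5 \log{\left(2 \right)} + 5 \log{\left(\frac{7}{2} \right)}.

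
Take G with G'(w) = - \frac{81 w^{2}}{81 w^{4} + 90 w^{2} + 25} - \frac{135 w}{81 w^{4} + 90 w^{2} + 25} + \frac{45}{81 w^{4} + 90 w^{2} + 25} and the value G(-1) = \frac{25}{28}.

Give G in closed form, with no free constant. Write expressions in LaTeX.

G(w) = \frac{3 w + \frac{5}{2}}{3 w^{2} + \frac{5}{3}} + 1

G'(w) has the shape u'v + uv' for u = \frac{1}{3 w^{2} + \frac{5}{3}} and v = 3 w + \frac{5}{2} — it is the derivative of the product u*v.
A general antiderivative is \frac{3 w + \frac{5}{2}}{3 w^{2} + \frac{5}{3}} + C.
The condition gives C = \frac{25}{28} - (- \frac{3}{28}) = 1.
So G(w) = \frac{3 w + \frac{5}{2}}{3 w^{2} + \frac{5}{3}} + 1.
Check: d/dw[\frac{3 w + \frac{5}{2}}{3 w^{2} + \frac{5}{3}} + 1] = \frac{- 81 w^{2} - 135 w + 45}{81 w^{4} + 90 w^{2} + 25}, which equals G'(w).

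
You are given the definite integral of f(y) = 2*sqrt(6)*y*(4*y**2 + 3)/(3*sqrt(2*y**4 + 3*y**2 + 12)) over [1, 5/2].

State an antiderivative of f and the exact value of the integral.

Antiderivative: F(y) = 4*sqrt(y**4/3 + y**2/2 + 2); value = -2*sqrt(102)/3 + sqrt(2613)/3

The substitution u = y**4/3 + y**2/2 + 2 works: f is exactly (dF/du)*(du/dy) for that inner function.
F(y) = 4*sqrt(y**4/3 + y**2/2 + 2) is an antiderivative of f.
Check: d/dy[4*sqrt(y**4/3 + y**2/2 + 2)] = (8*sqrt(6)*y**3 + 6*sqrt(6)*y)/(3*sqrt(2*y**4 + 3*y**2 + 12)), which equals f(y).
F(5/2) = sqrt(2613)/3; F(1) = 2*sqrt(102)/3.
Integral = F(5/2) - F(1) = -2*sqrt(102)/3 + sqrt(2613)/3.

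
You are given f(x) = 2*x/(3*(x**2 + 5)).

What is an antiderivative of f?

An antiderivative is F(x) = log(x**2 + 5)/3.

f matches the chain-rule pattern g'(h)*h' with inner function h(x) = x**2 + 5; substituting u = h(x) collapses the integral.
Check: d/dx[log(x**2 + 5)/3] = 2*x/(3*x**2 + 15), which equals f(x).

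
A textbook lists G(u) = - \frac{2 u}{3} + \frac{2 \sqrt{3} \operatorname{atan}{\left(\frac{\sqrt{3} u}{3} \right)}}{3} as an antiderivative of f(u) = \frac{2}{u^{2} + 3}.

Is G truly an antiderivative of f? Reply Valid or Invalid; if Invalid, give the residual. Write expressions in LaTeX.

d/du[G] = - \frac{2 u^{2}}{3 u^{2} + 9}
d/du[G] - f(u) = - \frac{2}{3} != 0.

Invalid: d/du[G] - f = - \frac{2}{3}, which is not 0.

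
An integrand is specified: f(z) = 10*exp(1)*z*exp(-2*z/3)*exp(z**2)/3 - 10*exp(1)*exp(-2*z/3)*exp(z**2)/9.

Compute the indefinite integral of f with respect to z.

F(z) = 5*exp(1)*exp(-2*z/3)*exp(z**2)/3 + C

f matches the chain-rule pattern g'(h)*h' with inner function h(z) = z**2 - 2*z/3 + 1; substituting u = h(z) collapses the integral.
Check: d/dz[5*exp(1)*exp(-2*z/3)*exp(z**2)/3] = (30*exp(1)*z*exp(z**2) - 10*exp(1)*exp(z**2))*exp(-2*z/3)/9, which equals f(z).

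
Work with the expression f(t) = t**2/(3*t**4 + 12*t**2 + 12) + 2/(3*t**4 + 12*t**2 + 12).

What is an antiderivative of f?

The integrand splits into summands that can be handled one at a time.
Check: d/dt[sqrt(2)*atan(sqrt(2)*t/2)/6] = 1/(3*t**2 + 6), which equals f(t).

An antiderivative is F(t) = sqrt(2)*atan(sqrt(2)*t/2)/6.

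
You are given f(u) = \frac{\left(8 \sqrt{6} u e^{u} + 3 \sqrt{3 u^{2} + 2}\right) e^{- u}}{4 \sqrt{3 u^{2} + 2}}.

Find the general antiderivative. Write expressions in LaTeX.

F(u) = 2 \sqrt{2 u^{2} + \frac{4}{3}} - \frac{3 e^{- u}}{4} + C

For F(u) to be correct the identity F'(u) - f(u) = 0 must hold.
Check: d/du[2 \sqrt{2 u^{2} + \frac{4}{3}} - \frac{3 e^{- u}}{4}] = \frac{\left(8 \sqrt{6} u e^{u} + 3 \sqrt{3 u^{2} + 2}\right) e^{- u}}{4 \sqrt{3 u^{2} + 2}} = f(u).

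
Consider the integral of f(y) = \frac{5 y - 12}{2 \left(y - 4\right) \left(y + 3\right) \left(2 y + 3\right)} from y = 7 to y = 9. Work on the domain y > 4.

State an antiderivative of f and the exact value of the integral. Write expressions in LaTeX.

Antiderivative: F(y) = - \frac{- 8 \log{\left(y - 4 \right)} - 91 \log{\left(y + \frac{3}{2} \right)} + 99 \log{\left(y + 3 \right)}}{154}; value = - \frac{9 \log{\left(12 \right)}}{14} - \frac{13 \log{\left(\frac{17}{2} \right)}}{22} - \frac{4 \log{\left(3 \right)}}{77} + \frac{4 \log{\left(5 \right)}}{77} + \frac{13 \log{\left(\frac{21}{2} \right)}}{22} + \frac{9 \log{\left(10 \right)}}{14}

Factor the denominator (2 \left(y - 4\right) \left(y + 3\right) \left(2 y + 3\right)) and decompose: f = \frac{13}{11 \left(2 y + 3\right)} - \frac{9}{14 \left(y + 3\right)} + \frac{4}{77 \left(y - 4\right)}; each piece integrates to a log, atan, or power term.
F(y) = - \frac{- 8 \log{\left(y - 4 \right)} - 91 \log{\left(y + \frac{3}{2} \right)} + 99 \log{\left(y + 3 \right)}}{154} is an antiderivative of f.
Check: d/dy[- \frac{- 8 \log{\left(y - 4 \right)} - 91 \log{\left(y + \frac{3}{2} \right)} + 99 \log{\left(y + 3 \right)}}{154}] = \frac{5 y - 12}{4 y^{3} + 2 y^{2} - 54 y - 72}, which equals f(y).
F(9) = - \frac{9 \log{\left(12 \right)}}{14} + \frac{4 \log{\left(5 \right)}}{77} + \frac{13 \log{\left(\frac{21}{2} \right)}}{22}; F(7) = - \frac{9 \log{\left(10 \right)}}{14} + \frac{4 \log{\left(3 \right)}}{77} + \frac{13 \log{\left(\frac{17}{2} \right)}}{22}.
Integral = F(9) - F(7) = - \frac{9 \log{\left(12 \right)}}{14} - \frac{13 \log{\left(\frac{17}{2} \right)}}{22} - \frac{4 \log{\left(3 \right)}}{77} + \frac{4 \log{\left(5 \right)}}{77} + \frac{13 \log{\left(\frac{21}{2} \right)}}{22} + \frac{9 \log{\left(10 \right)}}{14}.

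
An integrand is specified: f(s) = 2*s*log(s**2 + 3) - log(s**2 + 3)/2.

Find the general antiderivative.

Integrate term by term and add the pieces.
Check: d/ds[s**2*log(s**2 + 3) - s**2 - s*log(s**2 + 3)/2 + s + 3*log(s**2 + 3) - sqrt(3)*atan(sqrt(3)*s/3)] = 2*s*log(s**2 + 3) - log(s**2 + 3)/2 = f(s).

F(s) = s**2*log(s**2 + 3) - s**2 - s*log(s**2 + 3)/2 + s + 3*log(s**2 + 3) - sqrt(3)*atan(sqrt(3)*s/3) + C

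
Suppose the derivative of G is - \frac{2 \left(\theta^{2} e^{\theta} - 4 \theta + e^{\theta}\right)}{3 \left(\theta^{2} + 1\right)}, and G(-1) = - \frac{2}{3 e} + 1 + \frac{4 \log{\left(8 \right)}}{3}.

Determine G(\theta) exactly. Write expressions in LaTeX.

G(\theta) = \frac{- 2 e^{\theta} + 4 \log{\left(4 \theta^{2} + 4 \right)} + 3}{3}

Whatever form G(\theta) takes, its d/d\theta must return the stated G'(\theta).
A general antiderivative is - \frac{2 e^{\theta}}{3} + \frac{4 \log{\left(4 \theta^{2} + 4 \right)}}{3} + C.
The condition gives C = - \frac{2}{3 e} + 1 + \frac{4 \log{\left(8 \right)}}{3} - (- \frac{2}{3 e} + \frac{4 \log{\left(8 \right)}}{3}) = 1.
So G(\theta) = \frac{- 2 e^{\theta} + 4 \log{\left(4 \theta^{2} + 4 \right)} + 3}{3}.
Check: d/d\theta[\frac{- 2 e^{\theta} + 4 \log{\left(4 \theta^{2} + 4 \right)} + 3}{3}] = \frac{- 2 \theta^{2} e^{\theta} + 8 \theta - 2 e^{\theta}}{3 \theta^{2} + 3}, which equals G'(\theta).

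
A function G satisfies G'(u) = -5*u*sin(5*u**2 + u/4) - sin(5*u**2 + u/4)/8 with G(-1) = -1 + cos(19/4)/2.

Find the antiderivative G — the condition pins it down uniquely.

The substitution w = 5*u**2 + u/4 works: G'(u) is exactly (dG/dw)*(dw/du) for that inner function.
A general antiderivative is cos(5*u**2 + u/4)/2 + C.
The condition gives C = -1 + cos(19/4)/2 - (cos(19/4)/2) = -1.
So G(u) = (cos(5*u**2 + u/4) - 2)/2.
Check: d/du[(cos(5*u**2 + u/4) - 2)/2] = -5*u*sin(5*u**2 + u/4) - sin(5*u**2 + u/4)/8 = G'(u).

G(u) = (cos(5*u**2 + u/4) - 2)/2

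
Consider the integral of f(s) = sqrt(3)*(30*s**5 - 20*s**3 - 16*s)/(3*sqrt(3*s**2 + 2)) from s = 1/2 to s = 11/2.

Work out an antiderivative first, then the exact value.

Recognize the product-rule pattern: f = u'v + uv' with u = 2*sqrt(s**2 + 2/3), v = s**4 - 2*s**2, so integration by parts undoes it.
F(s) = sqrt(3)*(2*s**4*sqrt(3*s**2 + 2) - 4*s**2*sqrt(3*s**2 + 2))/3 is an antiderivative of f.
Check: d/ds[sqrt(3)*(2*s**4*sqrt(3*s**2 + 2) - 4*s**2*sqrt(3*s**2 + 2))/3] = (30*sqrt(3)*s**5 - 20*sqrt(3)*s**3 - 16*sqrt(3)*s)/(3*sqrt(3*s**2 + 2)), which equals f(s).
F(11/2) = 13673*sqrt(1113)/48; F(1/2) = -7*sqrt(33)/48.
Integral = F(11/2) - F(1/2) = 7*sqrt(33)/48 + 13673*sqrt(1113)/48.

Antiderivative: F(s) = sqrt(3)*(2*s**4*sqrt(3*s**2 + 2) - 4*s**2*sqrt(3*s**2 + 2))/3; value = 7*sqrt(33)/48 + 13673*sqrt(1113)/48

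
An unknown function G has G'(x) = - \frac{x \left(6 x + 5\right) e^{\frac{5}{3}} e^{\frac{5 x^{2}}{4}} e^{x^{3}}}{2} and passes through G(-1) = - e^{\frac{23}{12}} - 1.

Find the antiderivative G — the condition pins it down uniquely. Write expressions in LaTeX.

The substitution u = x^{3} + \frac{5 x^{2}}{4} + \frac{5}{3} works: G'(x) is exactly (dG/du)*(du/dx) for that inner function.
A general antiderivative is - e^{x^{3} + \frac{5 x^{2}}{4} + \frac{5}{3}} + C.
The condition gives C = - e^{\frac{23}{12}} - 1 - (- e^{\frac{23}{12}}) = -1.
So G(x) = - e^{x^{3} + \frac{5 x^{2}}{4} + \frac{5}{3}} - 1.
Check: d/dx[- e^{x^{3} + \frac{5 x^{2}}{4} + \frac{5}{3}} - 1] = - 3 x^{2} e^{\frac{5}{3}} e^{\frac{5 x^{2}}{4}} e^{x^{3}} - \frac{5 x e^{\frac{5}{3}} e^{\frac{5 x^{2}}{4}} e^{x^{3}}}{2}, which equals G'(x).

G(x) = - e^{x^{3} + \frac{5 x^{2}}{4} + \frac{5}{3}} - 1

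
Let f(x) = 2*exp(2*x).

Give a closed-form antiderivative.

For F(x) to be correct the identity F'(x) - f(x) = 0 must hold.
Check: d/dx[exp(2*x)] = 2*exp(2*x) = f(x).

An antiderivative is F(x) = exp(2*x).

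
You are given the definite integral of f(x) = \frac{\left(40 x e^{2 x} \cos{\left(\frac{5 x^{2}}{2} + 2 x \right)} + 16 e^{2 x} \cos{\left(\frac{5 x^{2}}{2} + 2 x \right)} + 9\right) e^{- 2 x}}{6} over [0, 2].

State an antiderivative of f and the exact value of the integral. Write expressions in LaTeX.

Antiderivative: F(x) = \frac{\left(16 e^{2 x} \sin{\left(\frac{5 x^{2}}{2} + 2 x \right)} - 9\right) e^{- 2 x}}{12}; value = - \frac{3}{4 e^{4}} + \frac{3}{4} + \frac{4 \sin{\left(14 \right)}}{3}

For F(x) to be correct the identity F'(x) - f(x) = 0 must hold.
F(x) = \frac{\left(16 e^{2 x} \sin{\left(\frac{5 x^{2}}{2} + 2 x \right)} - 9\right) e^{- 2 x}}{12} is an antiderivative of f.
Check: d/dx[\frac{\left(16 e^{2 x} \sin{\left(\frac{5 x^{2}}{2} + 2 x \right)} - 9\right) e^{- 2 x}}{12}] = \frac{\left(40 x e^{2 x} \cos{\left(\frac{5 x^{2}}{2} + 2 x \right)} + 16 e^{2 x} \cos{\left(\frac{5 x^{2}}{2} + 2 x \right)} + 9\right) e^{- 2 x}}{6} = f(x).
F(2) = - \frac{3}{4 e^{4}} + \frac{4 \sin{\left(14 \right)}}{3}; F(0) = - \frac{3}{4}.
Integral = F(2) - F(0) = - \frac{3}{4 e^{4}} + \frac{3}{4} + \frac{4 \sin{\left(14 \right)}}{3}.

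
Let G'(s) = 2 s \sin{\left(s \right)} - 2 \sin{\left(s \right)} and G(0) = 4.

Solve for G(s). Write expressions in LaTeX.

G(s) = - 2 s \cos{\left(s \right)} + 2 \sin{\left(s \right)} + 2 \cos{\left(s \right)} + 2

The integrand splits into summands that can be handled one at a time.
A general antiderivative is - 2 s \cos{\left(s \right)} + 2 \sin{\left(s \right)} + 2 \cos{\left(s \right)} + C.
The condition gives C = 4 - (2) = 2.
So G(s) = - 2 s \cos{\left(s \right)} + 2 \sin{\left(s \right)} + 2 \cos{\left(s \right)} + 2.
Check: d/ds[- 2 s \cos{\left(s \right)} + 2 \sin{\left(s \right)} + 2 \cos{\left(s \right)} + 2] = 2 s \sin{\left(s \right)} - 2 \sin{\left(s \right)} = G'(s).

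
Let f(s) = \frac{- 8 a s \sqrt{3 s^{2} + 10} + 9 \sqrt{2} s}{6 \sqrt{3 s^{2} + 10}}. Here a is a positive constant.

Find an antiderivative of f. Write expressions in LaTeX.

An antiderivative is F(s) = - \frac{2 a s^{2}}{3} + \sqrt{\frac{3 s^{2}}{2} + 5}.

An antiderivative F(s) passes only if d/ds[F] lands on f(s) exactly.
Check: d/ds[- \frac{2 a s^{2}}{3} + \sqrt{\frac{3 s^{2}}{2} + 5}] = \frac{- 8 a s \sqrt{3 s^{2} + 10} + 9 \sqrt{2} s}{6 \sqrt{3 s^{2} + 10}} = f(s).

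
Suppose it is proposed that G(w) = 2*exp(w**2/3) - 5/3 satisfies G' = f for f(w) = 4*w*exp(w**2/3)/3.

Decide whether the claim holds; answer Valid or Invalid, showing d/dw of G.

d/dw[G] = 4*w*exp(w**2/3)/3
This equals f(w) exactly, so the claim holds.

Valid: G'(w) = f(w).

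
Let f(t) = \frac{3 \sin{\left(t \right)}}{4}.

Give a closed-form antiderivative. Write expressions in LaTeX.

A first test for any F(t): its t-derivative must equal f(t) identically.
Check: d/dt[- \frac{3 \cos{\left(t \right)}}{4}] = \frac{3 \sin{\left(t \right)}}{4} = f(t).

An antiderivative is F(t) = - \frac{3 \cos{\left(t \right)}}{4}.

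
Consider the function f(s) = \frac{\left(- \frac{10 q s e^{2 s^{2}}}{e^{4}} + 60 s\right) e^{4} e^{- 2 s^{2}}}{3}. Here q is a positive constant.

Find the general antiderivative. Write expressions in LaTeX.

A first test for any F(s): its s-derivative must equal f(s) identically.
Check: d/ds[\frac{5 \left(- q s^{2} - 3 e^{4 - 2 s^{2}}\right)}{3}] = \frac{\left(- \frac{10 q s e^{2 s^{2}}}{e^{4}} + 60 s\right) e^{4} e^{- 2 s^{2}}}{3} = f(s).

F(s) = \frac{5 \left(- q s^{2} - 3 e^{4 - 2 s^{2}}\right)}{3} + C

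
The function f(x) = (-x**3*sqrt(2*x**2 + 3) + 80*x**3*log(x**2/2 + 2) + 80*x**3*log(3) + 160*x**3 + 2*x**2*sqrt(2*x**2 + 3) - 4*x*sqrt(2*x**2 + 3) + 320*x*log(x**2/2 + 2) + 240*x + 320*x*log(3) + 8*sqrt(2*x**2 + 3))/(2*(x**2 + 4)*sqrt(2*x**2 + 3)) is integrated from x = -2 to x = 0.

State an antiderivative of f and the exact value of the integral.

A first test for any F(x): its x-derivative must equal f(x) identically.
F(x) = (-x**2 + 4*x + 80*sqrt(2*x**2 + 3)*log(3*x**2/2 + 6) - 3)/4 is an antiderivative of f.
Check: d/dx[(-x**2 + 4*x + 80*sqrt(2*x**2 + 3)*log(3*x**2/2 + 6) - 3)/4] = (-x**3*sqrt(2*x**2 + 3) + 80*x**3*log(x**2/2 + 2) + 80*x**3*log(3) + 160*x**3 + 2*x**2*sqrt(2*x**2 + 3) - 4*x*sqrt(2*x**2 + 3) + 320*x*log(x**2/2 + 2) + 240*x + 320*x*log(3) + 8*sqrt(2*x**2 + 3))/(2*x**2*sqrt(2*x**2 + 3) + 8*sqrt(2*x**2 + 3)), which equals f(x).
F(0) = -3/4 + 20*sqrt(3)*log(6); F(-2) = -15/4 + 20*sqrt(11)*log(12).
Integral = F(0) - F(-2) = -20*sqrt(11)*log(12) + 3 + 20*sqrt(3)*log(6).

Antiderivative: F(x) = (-x**2 + 4*x + 80*sqrt(2*x**2 + 3)*log(3*x**2/2 + 6) - 3)/4; value = -20*sqrt(11)*log(12) + 3 + 20*sqrt(3)*log(6)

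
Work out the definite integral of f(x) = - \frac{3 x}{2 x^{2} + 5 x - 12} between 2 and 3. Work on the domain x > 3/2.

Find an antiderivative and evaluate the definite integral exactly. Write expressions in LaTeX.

Antiderivative: F(x) = - \frac{9 \log{\left(x - \frac{3}{2} \right)}}{22} - \frac{12 \log{\left(x + 4 \right)}}{11}; value = - \frac{12 \log{\left(7 \right)}}{11} - \frac{9 \log{\left(2 \right)}}{22} - \frac{9 \log{\left(\frac{3}{2} \right)}}{22} + \frac{12 \log{\left(6 \right)}}{11}

Factor the denominator (\left(x + 4\right) \left(2 x - 3\right)) and decompose: f = - \frac{9}{11 \left(2 x - 3\right)} - \frac{12}{11 \left(x + 4\right)}; each piece integrates to a log, atan, or power term.
F(x) = - \frac{9 \log{\left(x - \frac{3}{2} \right)}}{22} - \frac{12 \log{\left(x + 4 \right)}}{11} is an antiderivative of f.
Check: d/dx[- \frac{9 \log{\left(x - \frac{3}{2} \right)}}{22} - \frac{12 \log{\left(x + 4 \right)}}{11}] = - \frac{3 x}{2 x^{2} + 5 x - 12} = f(x).
F(3) = - \frac{12 \log{\left(7 \right)}}{11} - \frac{9 \log{\left(\frac{3}{2} \right)}}{22}; F(2) = - \frac{12 \log{\left(6 \right)}}{11} + \frac{9 \log{\left(2 \right)}}{22}.
Integral = F(3) - F(2) = - \frac{12 \log{\left(7 \right)}}{11} - \frac{9 \log{\left(2 \right)}}{22} - \frac{9 \log{\left(\frac{3}{2} \right)}}{22} + \frac{12 \log{\left(6 \right)}}{11}.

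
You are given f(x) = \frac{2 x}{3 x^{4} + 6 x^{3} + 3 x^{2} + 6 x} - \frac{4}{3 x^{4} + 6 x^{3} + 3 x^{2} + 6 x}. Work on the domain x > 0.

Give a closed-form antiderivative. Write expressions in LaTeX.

Factor the denominator (3 x \left(x + 2\right) \left(x^{2} + 1\right)) and decompose: f = \frac{2 \left(3 x + 4\right)}{15 \left(x^{2} + 1\right)} + \frac{4}{15 \left(x + 2\right)} - \frac{2}{3 x}; each piece integrates to a log, atan, or power term.
Check: d/dx[\frac{- 10 \log{\left(x \right)} + 4 \log{\left(x + 2 \right)} + 3 \log{\left(x^{2} + 1 \right)} + 8 \operatorname{atan}{\left(x \right)}}{15}] = \frac{2 x - 4}{3 x^{4} + 6 x^{3} + 3 x^{2} + 6 x}, which equals f(x).

An antiderivative is F(x) = \frac{- 10 \log{\left(x \right)} + 4 \log{\left(x + 2 \right)} + 3 \log{\left(x^{2} + 1 \right)} + 8 \operatorname{atan}{\left(x \right)}}{15}.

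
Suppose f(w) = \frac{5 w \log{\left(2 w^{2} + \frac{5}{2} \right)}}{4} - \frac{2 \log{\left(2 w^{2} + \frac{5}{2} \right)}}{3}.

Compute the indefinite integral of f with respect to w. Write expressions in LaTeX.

F(w) = \frac{5 w^{2} \log{\left(2 w^{2} + \frac{5}{2} \right)}}{8} - \frac{5 w^{2}}{8} - \frac{2 w \log{\left(2 w^{2} + \frac{5}{2} \right)}}{3} + \frac{4 w}{3} + \frac{25 \log{\left(w^{2} + \frac{5}{4} \right)}}{32} - \frac{2 \sqrt{5} \operatorname{atan}{\left(\frac{2 \sqrt{5} w}{5} \right)}}{3} + C

The integrand splits into summands that can be handled one at a time.
Check: d/dw[\frac{5 w^{2} \log{\left(2 w^{2} + \frac{5}{2} \right)}}{8} - \frac{5 w^{2}}{8} - \frac{2 w \log{\left(2 w^{2} + \frac{5}{2} \right)}}{3} + \frac{4 w}{3} + \frac{25 \log{\left(w^{2} + \frac{5}{4} \right)}}{32} - \frac{2 \sqrt{5} \operatorname{atan}{\left(\frac{2 \sqrt{5} w}{5} \right)}}{3}] = \frac{5 w \log{\left(2 w^{2} + \frac{5}{2} \right)}}{4} - \frac{2 \log{\left(2 w^{2} + \frac{5}{2} \right)}}{3} = f(w).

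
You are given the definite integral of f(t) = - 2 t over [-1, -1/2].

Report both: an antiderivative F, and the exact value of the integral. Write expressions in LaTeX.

Check any antiderivative F(t) by computing F'(t) and comparing it with f(t).
F(t) = - t^{2} is an antiderivative of f.
Check: d/dt[- t^{2}] = - 2 t = f(t).
F(-1/2) = - \frac{1}{4}; F(-1) = -1.
Integral = F(-1/2) - F(-1) = \frac{3}{4}.

Antiderivative: F(t) = - t^{2}; value = \frac{3}{4}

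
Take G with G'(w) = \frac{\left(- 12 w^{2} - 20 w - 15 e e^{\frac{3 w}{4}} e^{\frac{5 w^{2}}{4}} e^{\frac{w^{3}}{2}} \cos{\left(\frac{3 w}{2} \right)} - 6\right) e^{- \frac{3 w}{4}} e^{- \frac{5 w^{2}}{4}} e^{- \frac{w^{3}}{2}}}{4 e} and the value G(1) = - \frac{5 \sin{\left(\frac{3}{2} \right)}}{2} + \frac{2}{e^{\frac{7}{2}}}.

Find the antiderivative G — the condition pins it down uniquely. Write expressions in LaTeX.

For G(w) to be correct, d/dw[G] must agree with the stated G'(w) identically.
A general antiderivative is 2 e^{- \frac{w^{3}}{2} - \frac{5 w^{2}}{4} - \frac{3 w}{4} - 1} - \frac{5 \sin{\left(\frac{3 w}{2} \right)}}{2} + C.
The condition gives C = - \frac{5 \sin{\left(\frac{3}{2} \right)}}{2} + \frac{2}{e^{\frac{7}{2}}} - (- \frac{5 \sin{\left(\frac{3}{2} \right)}}{2} + \frac{2}{e^{\frac{7}{2}}}) = 0.
So G(w) = 2 e^{- \frac{w^{3}}{2} - \frac{5 w^{2}}{4} - \frac{3 w}{4} - 1} - \frac{5 \sin{\left(\frac{3 w}{2} \right)}}{2}.
Check: d/dw[2 e^{- \frac{w^{3}}{2} - \frac{5 w^{2}}{4} - \frac{3 w}{4} - 1} - \frac{5 \sin{\left(\frac{3 w}{2} \right)}}{2}] = \frac{\left(- 12 w^{2} - 20 w - 15 e e^{\frac{3 w}{4}} e^{\frac{5 w^{2}}{4}} e^{\frac{w^{3}}{2}} \cos{\left(\frac{3 w}{2} \right)} - 6\right) e^{- \frac{3 w}{4}} e^{- \frac{5 w^{2}}{4}} e^{- \frac{w^{3}}{2}}}{4 e} = G'(w).

G(w) = 2 e^{- \frac{w^{3}}{2} - \frac{5 w^{2}}{4} - \frac{3 w}{4} - 1} - \frac{5 \sin{\left(\frac{3 w}{2} \right)}}{2}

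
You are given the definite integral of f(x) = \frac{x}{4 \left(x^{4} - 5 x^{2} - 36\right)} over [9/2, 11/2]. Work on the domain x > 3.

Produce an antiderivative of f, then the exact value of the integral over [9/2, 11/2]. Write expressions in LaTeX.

The denominator factors as 4 \left(x - 3\right) \left(x + 3\right) \left(x^{2} + 4\right); partial fractions split f into directly integrable pieces: - \frac{x}{52 \left(x^{2} + 4\right)} + \frac{1}{104 \left(x + 3\right)} + \frac{1}{104 \left(x - 3\right)}.
F(x) = \frac{\log{\left(x^{2} - 9 \right)}}{104} - \frac{\log{\left(x^{2} + 4 \right)}}{104} is an antiderivative of f.
Check: d/dx[\frac{\log{\left(x^{2} - 9 \right)}}{104} - \frac{\log{\left(x^{2} + 4 \right)}}{104}] = \frac{x}{4 x^{4} - 20 x^{2} - 144}, which equals f(x).
F(11/2) = - \frac{\log{\left(\frac{137}{4} \right)}}{104} + \frac{\log{\left(\frac{85}{4} \right)}}{104}; F(9/2) = - \frac{\log{\left(\frac{97}{4} \right)}}{104} + \frac{\log{\left(\frac{45}{4} \right)}}{104}.
Integral = F(11/2) - F(9/2) = - \frac{\log{\left(\frac{137}{4} \right)}}{104} - \frac{\log{\left(\frac{45}{4} \right)}}{104} + \frac{\log{\left(\frac{85}{4} \right)}}{104} + \frac{\log{\left(\frac{97}{4} \right)}}{104}.

Antiderivative: F(x) = \frac{\log{\left(x^{2} - 9 \right)}}{104} - \frac{\log{\left(x^{2} + 4 \right)}}{104}; value = - \frac{\log{\left(\frac{137}{4} \right)}}{104} - \frac{\log{\left(\frac{45}{4} \right)}}{104} + \frac{\log{\left(\frac{85}{4} \right)}}{104} + \frac{\log{\left(\frac{97}{4} \right)}}{104}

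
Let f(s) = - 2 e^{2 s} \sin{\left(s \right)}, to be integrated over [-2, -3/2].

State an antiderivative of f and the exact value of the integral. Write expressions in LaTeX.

Since d/ds undoes antidifferentiation here, F'(s) = f(s) is required of F(s).
F(s) = \frac{2 \left(- 2 \sin{\left(s \right)} + \cos{\left(s \right)}\right) e^{2 s}}{5} is an antiderivative of f.
Check: d/ds[\frac{2 \left(- 2 \sin{\left(s \right)} + \cos{\left(s \right)}\right) e^{2 s}}{5}] = - 2 e^{2 s} \sin{\left(s \right)} = f(s).
F(-3/2) = \frac{2 \cos{\left(\frac{3}{2} \right)}}{5 e^{3}} + \frac{4 \sin{\left(\frac{3}{2} \right)}}{5 e^{3}}; F(-2) = \frac{2 \cos{\left(2 \right)}}{5 e^{4}} + \frac{4 \sin{\left(2 \right)}}{5 e^{4}}.
Integral = F(-3/2) - F(-2) = - \frac{4 \sin{\left(2 \right)}}{5 e^{4}} + \frac{2 \cos{\left(\frac{3}{2} \right)}}{5 e^{3}} - \frac{2 \cos{\left(2 \right)}}{5 e^{4}} + \frac{4 \sin{\left(\frac{3}{2} \right)}}{5 e^{3}}.

Antiderivative: F(s) = \frac{2 \left(- 2 \sin{\left(s \right)} + \cos{\left(s \right)}\right) e^{2 s}}{5}; value = - \frac{4 \sin{\left(2 \right)}}{5 e^{4}} + \frac{2 \cos{\left(\frac{3}{2} \right)}}{5 e^{3}} - \frac{2 \cos{\left(2 \right)}}{5 e^{4}} + \frac{4 \sin{\left(\frac{3}{2} \right)}}{5 e^{3}}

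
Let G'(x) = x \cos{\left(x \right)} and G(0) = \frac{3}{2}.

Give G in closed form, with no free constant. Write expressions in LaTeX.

G(x) = \frac{2 x \sin{\left(x \right)} + 2 \cos{\left(x \right)} + 1}{2}

Any candidate G(x) must reproduce the stated G'(x) exactly.
A general antiderivative is x \sin{\left(x \right)} + \cos{\left(x \right)} + C.
The condition gives C = \frac{3}{2} - (1) = \frac{1}{2}.
So G(x) = \frac{2 x \sin{\left(x \right)} + 2 \cos{\left(x \right)} + 1}{2}.
Check: d/dx[\frac{2 x \sin{\left(x \right)} + 2 \cos{\left(x \right)} + 1}{2}] = x \cos{\left(x \right)} = G'(x).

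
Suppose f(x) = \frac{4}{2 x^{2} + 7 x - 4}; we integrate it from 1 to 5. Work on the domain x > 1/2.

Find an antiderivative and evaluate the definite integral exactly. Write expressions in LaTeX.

Factor the denominator (\left(x + 4\right) \left(2 x - 1\right)) and decompose: f = \frac{8}{9 \left(2 x - 1\right)} - \frac{4}{9 \left(x + 4\right)}; each piece integrates to a log, atan, or power term.
F(x) = - \frac{4 \left(- \log{\left(x - \frac{1}{2} \right)} + \log{\left(x + 4 \right)}\right)}{9} is an antiderivative of f.
Check: d/dx[- \frac{4 \left(- \log{\left(x - \frac{1}{2} \right)} + \log{\left(x + 4 \right)}\right)}{9}] = \frac{4}{2 x^{2} + 7 x - 4} = f(x).
F(5) = - \frac{4 \log{\left(9 \right)}}{9} + \frac{4 \log{\left(\frac{9}{2} \right)}}{9}; F(1) = - \frac{4 \log{\left(5 \right)}}{9} - \frac{4 \log{\left(2 \right)}}{9}.
Integral = F(5) - F(1) = - \frac{4 \log{\left(9 \right)}}{9} + \frac{4 \log{\left(2 \right)}}{9} + \frac{4 \log{\left(\frac{9}{2} \right)}}{9} + \frac{4 \log{\left(5 \right)}}{9}.

Antiderivative: F(x) = - \frac{4 \left(- \log{\left(x - \frac{1}{2} \right)} + \log{\left(x + 4 \right)}\right)}{9}; value = - \frac{4 \log{\left(9 \right)}}{9} + \frac{4 \log{\left(2 \right)}}{9} + \frac{4 \log{\left(\frac{9}{2} \right)}}{9} + \frac{4 \log{\left(5 \right)}}{9}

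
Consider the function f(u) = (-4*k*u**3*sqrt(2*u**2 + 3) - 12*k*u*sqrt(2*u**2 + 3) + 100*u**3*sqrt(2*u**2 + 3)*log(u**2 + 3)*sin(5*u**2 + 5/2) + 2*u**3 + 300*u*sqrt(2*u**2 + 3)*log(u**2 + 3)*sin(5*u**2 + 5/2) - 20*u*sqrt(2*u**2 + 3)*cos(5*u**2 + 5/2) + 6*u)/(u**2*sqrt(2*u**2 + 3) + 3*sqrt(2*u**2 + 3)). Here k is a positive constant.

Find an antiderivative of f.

An antiderivative is F(u) = -2*k*u**2 + sqrt(2*u**2 + 3) - 10*log(u**2 + 3)*cos(5*u**2 + 5/2).

Since d/du undoes antidifferentiation here, F'(u) = f(u) is required of F(u).
Check: d/du[-2*k*u**2 + sqrt(2*u**2 + 3) - 10*log(u**2 + 3)*cos(5*u**2 + 5/2)] = (-4*k*u**3*sqrt(2*u**2 + 3) - 12*k*u*sqrt(2*u**2 + 3) + 100*u**3*sqrt(2*u**2 + 3)*log(u**2 + 3)*sin(5*u**2 + 5/2) + 2*u**3 + 300*u*sqrt(2*u**2 + 3)*log(u**2 + 3)*sin(5*u**2 + 5/2) - 20*u*sqrt(2*u**2 + 3)*cos(5*u**2 + 5/2) + 6*u)/(u**2*sqrt(2*u**2 + 3) + 3*sqrt(2*u**2 + 3)) = f(u).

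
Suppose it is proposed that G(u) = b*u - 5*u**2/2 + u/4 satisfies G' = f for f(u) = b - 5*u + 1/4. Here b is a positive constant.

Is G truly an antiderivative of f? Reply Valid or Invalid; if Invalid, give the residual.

d/du[G] = b - 5*u + 1/4
This equals f(u) exactly, so the claim holds.

Valid. The derivative of G reproduces f.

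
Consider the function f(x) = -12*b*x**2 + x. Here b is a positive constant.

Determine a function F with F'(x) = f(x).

An antiderivative is F(x) = (-8*b*x**3 + x**2 - 1)/2.

The integrand splits into summands that can be handled one at a time.
Check: d/dx[(-8*b*x**3 + x**2 - 1)/2] = -12*b*x**2 + x = f(x).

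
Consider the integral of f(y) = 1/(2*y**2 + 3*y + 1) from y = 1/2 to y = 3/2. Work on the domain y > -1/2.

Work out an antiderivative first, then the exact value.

Factor the denominator ((y + 1)*(2*y + 1)) and decompose: f = 2/(2*y + 1) - 1/(y + 1); each piece integrates to a log, atan, or power term.
F(y) = log(y + 1/2) - log(y + 1) is an antiderivative of f.
Check: d/dy[log(y + 1/2) - log(y + 1)] = 1/(2*y**2 + 3*y + 1) = f(y).
F(3/2) = -log(5/2) + log(2); F(1/2) = -log(3/2).
Integral = F(3/2) - F(1/2) = -log(5/2) + log(3/2) + log(2).

Antiderivative: F(y) = log(y + 1/2) - log(y + 1); value = -log(5/2) + log(3/2) + log(2)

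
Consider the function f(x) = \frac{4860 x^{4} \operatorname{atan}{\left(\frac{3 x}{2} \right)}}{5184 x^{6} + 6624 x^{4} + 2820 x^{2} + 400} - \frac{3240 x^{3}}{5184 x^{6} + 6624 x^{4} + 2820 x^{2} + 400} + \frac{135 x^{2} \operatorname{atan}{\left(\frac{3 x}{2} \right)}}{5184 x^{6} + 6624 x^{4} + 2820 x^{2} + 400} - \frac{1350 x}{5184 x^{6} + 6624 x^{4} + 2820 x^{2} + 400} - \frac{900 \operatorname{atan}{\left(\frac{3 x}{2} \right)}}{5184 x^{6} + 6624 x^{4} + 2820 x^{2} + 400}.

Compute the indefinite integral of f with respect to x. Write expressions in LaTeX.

F(x) = - \frac{45 x \operatorname{atan}{\left(\frac{3 x}{2} \right)}}{48 x^{2} + 20} + C

The integrand splits into summands that can be handled one at a time.
Check: d/dx[- \frac{45 x \operatorname{atan}{\left(\frac{3 x}{2} \right)}}{48 x^{2} + 20}] = \frac{4860 x^{4} \operatorname{atan}{\left(\frac{3 x}{2} \right)} - 3240 x^{3} + 135 x^{2} \operatorname{atan}{\left(\frac{3 x}{2} \right)} - 1350 x - 900 \operatorname{atan}{\left(\frac{3 x}{2} \right)}}{5184 x^{6} + 6624 x^{4} + 2820 x^{2} + 400}, which equals f(x).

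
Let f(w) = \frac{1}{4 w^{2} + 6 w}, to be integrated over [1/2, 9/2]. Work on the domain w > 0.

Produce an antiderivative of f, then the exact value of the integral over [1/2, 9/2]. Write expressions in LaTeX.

The denominator factors as 2 w \left(2 w + 3\right); partial fractions split f into directly integrable pieces: - \frac{1}{3 \left(2 w + 3\right)} + \frac{1}{6 w}.
F(w) = \frac{\log{\left(w \right)}}{6} - \frac{\log{\left(w + \frac{3}{2} \right)}}{6} is an antiderivative of f.
Check: d/dw[\frac{\log{\left(w \right)}}{6} - \frac{\log{\left(w + \frac{3}{2} \right)}}{6}] = \frac{1}{4 w^{2} + 6 w} = f(w).
F(9/2) = - \frac{\log{\left(6 \right)}}{6} + \frac{\log{\left(\frac{9}{2} \right)}}{6}; F(1/2) = - \frac{\log{\left(2 \right)}}{3}.
Integral = F(9/2) - F(1/2) = - \frac{\log{\left(6 \right)}}{6} + \frac{\log{\left(2 \right)}}{3} + \frac{\log{\left(\frac{9}{2} \right)}}{6}.

Antiderivative: F(w) = \frac{\log{\left(w \right)}}{6} - \frac{\log{\left(w + \frac{3}{2} \right)}}{6}; value = - \frac{\log{\left(6 \right)}}{6} + \frac{\log{\left(2 \right)}}{3} + \frac{\log{\left(\frac{9}{2} \right)}}{6}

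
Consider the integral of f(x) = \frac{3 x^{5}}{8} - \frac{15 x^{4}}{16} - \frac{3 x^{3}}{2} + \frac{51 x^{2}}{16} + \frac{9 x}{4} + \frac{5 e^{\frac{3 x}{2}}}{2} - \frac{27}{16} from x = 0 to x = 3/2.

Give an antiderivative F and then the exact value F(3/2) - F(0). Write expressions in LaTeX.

Integrate term by term and add the pieces.
F(x) = \frac{x^{6}}{16} - \frac{3 x^{5}}{16} - \frac{3 x^{4}}{8} + \frac{17 x^{3}}{16} + \frac{9 x^{2}}{8} - \frac{27 x}{16} + \frac{5 e^{\frac{3 x}{2}}}{3} is an antiderivative of f.
Check: d/dx[\frac{x^{6}}{16} - \frac{3 x^{5}}{16} - \frac{3 x^{4}}{8} + \frac{17 x^{3}}{16} + \frac{9 x^{2}}{8} - \frac{27 x}{16} + \frac{5 e^{\frac{3 x}{2}}}{3}] = \frac{3 x^{5}}{8} - \frac{15 x^{4}}{16} - \frac{3 x^{3}}{2} + \frac{51 x^{2}}{16} + \frac{9 x}{4} + \frac{5 e^{\frac{3 x}{2}}}{2} - \frac{27}{16} = f(x).
F(3/2) = \frac{999}{1024} + \frac{5 e^{\frac{9}{4}}}{3}; F(0) = \frac{5}{3}.
Integral = F(3/2) - F(0) = - \frac{2123}{3072} + \frac{5 e^{\frac{9}{4}}}{3}.

Antiderivative: F(x) = \frac{x^{6}}{16} - \frac{3 x^{5}}{16} - \frac{3 x^{4}}{8} + \frac{17 x^{3}}{16} + \frac{9 x^{2}}{8} - \frac{27 x}{16} + \frac{5 e^{\frac{3 x}{2}}}{3}; value = - \frac{2123}{3072} + \frac{5 e^{\frac{9}{4}}}{3}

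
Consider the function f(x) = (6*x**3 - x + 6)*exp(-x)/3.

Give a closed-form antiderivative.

Recognize the product-rule pattern: f = u'v + uv' with u = -2*x**3 - 6*x**2 - 35*x/3 - 41/3, v = exp(-x), so integration by parts undoes it.
Check: d/dx[(-6*x**3 - 18*x**2 - 35*x - 41)*exp(-x)/3] = (6*x**3 - x + 6)*exp(-x)/3 = f(x).

An antiderivative is F(x) = (-6*x**3 - 18*x**2 - 35*x - 41)*exp(-x)/3.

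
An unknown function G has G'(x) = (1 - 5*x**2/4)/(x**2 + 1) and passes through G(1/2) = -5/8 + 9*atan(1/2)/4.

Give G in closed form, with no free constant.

G(x) = -5*x/4 + 9*atan(x)/4

For G(x) to be correct, d/dx[G] must agree with the stated G'(x) identically.
A general antiderivative is -5*x/4 + 9*atan(x)/4 + C.
The condition gives C = -5/8 + 9*atan(1/2)/4 - (-5/8 + 9*atan(1/2)/4) = 0.
So G(x) = -5*x/4 + 9*atan(x)/4.
Check: d/dx[-5*x/4 + 9*atan(x)/4] = (4 - 5*x**2)/(4*x**2 + 4), which equals G'(x).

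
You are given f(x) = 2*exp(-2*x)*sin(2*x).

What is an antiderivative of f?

Whatever form F(x) takes, F'(x) = f(x) is non-negotiable.
Check: d/dx[-exp(-2*x)*sin(2*x)/2 - exp(-2*x)*cos(2*x)/2] = 2*exp(-2*x)*sin(2*x) = f(x).

An antiderivative is F(x) = -exp(-2*x)*sin(2*x)/2 - exp(-2*x)*cos(2*x)/2.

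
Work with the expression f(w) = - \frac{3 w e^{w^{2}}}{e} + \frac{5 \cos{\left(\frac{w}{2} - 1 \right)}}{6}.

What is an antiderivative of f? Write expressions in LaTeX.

The integrand splits into summands that can be handled one at a time.
Check: d/dw[- \frac{\frac{9 e^{w^{2}}}{e} - 10 \sin{\left(\frac{w}{2} - 1 \right)}}{6}] = \frac{- 18 w e^{w^{2}} + 5 e \cos{\left(\frac{w}{2} - 1 \right)}}{6 e}, which equals f(w).

An antiderivative is F(w) = - \frac{\frac{9 e^{w^{2}}}{e} - 10 \sin{\left(\frac{w}{2} - 1 \right)}}{6}.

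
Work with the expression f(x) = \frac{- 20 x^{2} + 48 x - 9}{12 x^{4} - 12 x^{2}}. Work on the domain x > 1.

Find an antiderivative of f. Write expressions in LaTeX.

The denominator factors as 12 x^{2} \left(x - 1\right) \left(x + 1\right); partial fractions split f into directly integrable pieces: \frac{77}{24 \left(x + 1\right)} + \frac{19}{24 \left(x - 1\right)} - \frac{4}{x} + \frac{3}{4 x^{2}}.
Check: d/dx[- 4 \log{\left(x \right)} + \frac{19 \log{\left(x - 1 \right)}}{24} + \frac{77 \log{\left(x + 1 \right)}}{24} - \frac{3}{4 x}] = \frac{- 20 x^{2} + 48 x - 9}{12 x^{4} - 12 x^{2}} = f(x).

An antiderivative is F(x) = - 4 \log{\left(x \right)} + \frac{19 \log{\left(x - 1 \right)}}{24} + \frac{77 \log{\left(x + 1 \right)}}{24} - \frac{3}{4 x}.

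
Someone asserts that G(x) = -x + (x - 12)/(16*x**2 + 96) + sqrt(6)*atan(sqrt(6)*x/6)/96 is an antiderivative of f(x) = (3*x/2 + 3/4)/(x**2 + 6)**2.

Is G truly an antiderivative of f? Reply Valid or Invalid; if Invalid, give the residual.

d/dx[G] = (-4*x**4 - 48*x**2 + 6*x - 141)/(4*x**4 + 48*x**2 + 144)
d/dx[G] - f(x) = -1 != 0.

Invalid: d/dx[G] - f = -1, which is not 0.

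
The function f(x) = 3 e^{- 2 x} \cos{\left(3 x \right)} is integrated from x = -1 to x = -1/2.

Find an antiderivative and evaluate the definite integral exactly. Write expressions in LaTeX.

For F(x) to be correct the identity F'(x) - f(x) = 0 must hold.
F(x) = \frac{3 \left(3 \sin{\left(3 x \right)} - 2 \cos{\left(3 x \right)}\right) e^{- 2 x}}{13} is an antiderivative of f.
Check: d/dx[\frac{3 \left(3 \sin{\left(3 x \right)} - 2 \cos{\left(3 x \right)}\right) e^{- 2 x}}{13}] = 3 e^{- 2 x} \cos{\left(3 x \right)} = f(x).
F(-1/2) = - \frac{9 e \sin{\left(\frac{3}{2} \right)}}{13} - \frac{6 e \cos{\left(\frac{3}{2} \right)}}{13}; F(-1) = - \frac{9 e^{2} \sin{\left(3 \right)}}{13} - \frac{6 e^{2} \cos{\left(3 \right)}}{13}.
Integral = F(-1/2) - F(-1) = \frac{6 e^{2} \cos{\left(3 \right)}}{13} - \frac{9 e \sin{\left(\frac{3}{2} \right)}}{13} - \frac{6 e \cos{\left(\frac{3}{2} \right)}}{13} + \frac{9 e^{2} \sin{\left(3 \right)}}{13}.

Antiderivative: F(x) = \frac{3 \left(3 \sin{\left(3 x \right)} - 2 \cos{\left(3 x \right)}\right) e^{- 2 x}}{13}; value = \frac{6 e^{2} \cos{\left(3 \right)}}{13} - \frac{9 e \sin{\left(\frac{3}{2} \right)}}{13} - \frac{6 e \cos{\left(\frac{3}{2} \right)}}{13} + \frac{9 e^{2} \sin{\left(3 \right)}}{13}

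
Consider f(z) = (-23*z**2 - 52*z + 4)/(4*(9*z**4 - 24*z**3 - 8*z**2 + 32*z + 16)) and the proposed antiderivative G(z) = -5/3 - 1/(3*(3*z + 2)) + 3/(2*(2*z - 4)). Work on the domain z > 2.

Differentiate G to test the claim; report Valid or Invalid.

d/dz[G] = (-23*z**2 - 52*z + 4)/(36*z**4 - 96*z**3 - 32*z**2 + 128*z + 64)
This equals f(z) exactly, so the claim holds.

Valid: G'(z) = f(z).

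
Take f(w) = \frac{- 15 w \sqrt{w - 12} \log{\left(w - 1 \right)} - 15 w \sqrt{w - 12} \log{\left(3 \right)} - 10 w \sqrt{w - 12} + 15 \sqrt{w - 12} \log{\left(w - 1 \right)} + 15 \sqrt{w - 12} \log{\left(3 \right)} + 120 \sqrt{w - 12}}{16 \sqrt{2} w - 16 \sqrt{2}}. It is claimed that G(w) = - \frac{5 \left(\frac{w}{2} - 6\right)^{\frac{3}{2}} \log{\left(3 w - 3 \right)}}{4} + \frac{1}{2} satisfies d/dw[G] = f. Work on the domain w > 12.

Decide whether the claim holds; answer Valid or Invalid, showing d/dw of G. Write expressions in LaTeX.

Valid - differentiating G returns exactly f.

d/dw[G] = \frac{- 15 w \sqrt{w - 12} \log{\left(w - 1 \right)} - 15 w \sqrt{w - 12} \log{\left(3 \right)} - 10 w \sqrt{w - 12} + 15 \sqrt{w - 12} \log{\left(w - 1 \right)} + 15 \sqrt{w - 12} \log{\left(3 \right)} + 120 \sqrt{w - 12}}{16 \sqrt{2} w - 16 \sqrt{2}}
This equals f(w) exactly, so the claim holds.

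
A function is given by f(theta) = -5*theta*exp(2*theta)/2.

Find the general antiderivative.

F(theta) = 5*(1 - 2*theta)*exp(2*theta)/8 + C

f has the shape u'v + uv' for u = 5/8 - 5*theta/4 and v = exp(2*theta) — it is the derivative of the product u*v.
Check: d/dtheta[5*(1 - 2*theta)*exp(2*theta)/8] = -5*theta*exp(2*theta)/2 = f(theta).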